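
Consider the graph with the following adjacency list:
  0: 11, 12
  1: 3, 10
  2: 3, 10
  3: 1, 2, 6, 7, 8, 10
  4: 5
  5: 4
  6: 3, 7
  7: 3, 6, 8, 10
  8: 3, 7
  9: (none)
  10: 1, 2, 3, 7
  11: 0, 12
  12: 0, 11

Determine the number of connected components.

4

9 is isolated — a component by itself.
Starting from 4 we can reach 4, 5. That is one component of size 2.
Starting from 0 we can reach 0, 11, 12. That is one component of size 3.
Starting from 1 we can reach 1, 2, 3, 6, 7, 8, 10. That is one component of size 7.
Total: 4 components.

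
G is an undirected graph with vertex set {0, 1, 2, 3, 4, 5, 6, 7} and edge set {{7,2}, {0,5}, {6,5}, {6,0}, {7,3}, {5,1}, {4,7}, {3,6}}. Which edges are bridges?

The edges on the cycle 6-0-5-6 are not bridges since each lies on that cycle.
But removing 3 - 7 disconnects 3 from 7; removing 5 - 1 disconnects 5 from 1; removing 3 - 6 disconnects 3 from 6; removing 7 - 2 disconnects 7 from 2 — these are bridges.
In total 5 edges are bridges.

1-5, 2-7, 3-6, 3-7, 4-7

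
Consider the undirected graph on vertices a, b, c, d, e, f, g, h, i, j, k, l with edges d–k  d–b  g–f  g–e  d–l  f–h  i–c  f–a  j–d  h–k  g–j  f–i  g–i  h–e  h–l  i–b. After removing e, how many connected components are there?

With e gone, the remaining components are: {a, b, c, d, f, g, h, i, j, k, l}.
That is 1 component.

1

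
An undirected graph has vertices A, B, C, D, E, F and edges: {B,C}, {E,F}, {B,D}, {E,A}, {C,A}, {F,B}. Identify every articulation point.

B

Removing B increases the component count from 1 to 2, so B is a cut vertex.
By contrast removing E leaves 1 component; it is not a cut vertex. No other vertex is a cut vertex either.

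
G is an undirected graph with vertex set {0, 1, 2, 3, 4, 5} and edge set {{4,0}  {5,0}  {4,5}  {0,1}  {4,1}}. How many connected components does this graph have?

3

3 is isolated — a component by itself.
2 is isolated — a component by itself.
Starting from 0 we can reach 0, 1, 4, 5. That is one component of size 4.
Total: 3 components.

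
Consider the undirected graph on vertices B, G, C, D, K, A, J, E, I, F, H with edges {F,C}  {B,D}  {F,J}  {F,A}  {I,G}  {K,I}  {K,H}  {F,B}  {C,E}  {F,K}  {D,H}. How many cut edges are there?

6

The edges on the cycle F-K-H-D-B-F are not bridges since each lies on that cycle.
But removing K - I disconnects K from I; removing E - C disconnects E from C; removing F - A disconnects F from A; removing F - C disconnects F from C — these are bridges.
In total 6 edges are bridges.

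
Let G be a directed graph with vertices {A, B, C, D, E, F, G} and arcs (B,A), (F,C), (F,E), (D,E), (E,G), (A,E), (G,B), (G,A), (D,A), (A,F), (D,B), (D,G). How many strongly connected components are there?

3

{A, B, E, F, G} are all mutually reachable — one SCC of size 5.
{D} is an SCC by itself.
{C} is an SCC by itself.
That gives 3 strongly connected components.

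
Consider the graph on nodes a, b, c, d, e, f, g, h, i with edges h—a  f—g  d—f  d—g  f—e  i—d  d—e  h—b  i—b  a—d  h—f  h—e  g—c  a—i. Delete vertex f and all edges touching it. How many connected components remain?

1

With f gone, the remaining components are: {a, b, c, d, e, g, h, i}.
That is 1 component.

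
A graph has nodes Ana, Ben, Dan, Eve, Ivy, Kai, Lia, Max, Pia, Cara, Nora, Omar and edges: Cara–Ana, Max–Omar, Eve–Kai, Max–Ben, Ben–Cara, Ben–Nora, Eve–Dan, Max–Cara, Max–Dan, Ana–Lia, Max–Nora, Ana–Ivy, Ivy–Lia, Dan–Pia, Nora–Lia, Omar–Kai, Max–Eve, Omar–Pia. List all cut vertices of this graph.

Removing Max increases the component count from 1 to 2, so Max is a cut vertex.
By contrast removing Lia leaves 1 component; it is not a cut vertex. No other vertex is a cut vertex either.

Max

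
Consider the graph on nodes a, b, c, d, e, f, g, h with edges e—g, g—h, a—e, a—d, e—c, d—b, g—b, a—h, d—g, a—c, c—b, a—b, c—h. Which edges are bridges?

The edges on the cycle a-e-g-h-a are not bridges since each lies on that cycle.
Every edge lies on some cycle, so there are no bridges.

none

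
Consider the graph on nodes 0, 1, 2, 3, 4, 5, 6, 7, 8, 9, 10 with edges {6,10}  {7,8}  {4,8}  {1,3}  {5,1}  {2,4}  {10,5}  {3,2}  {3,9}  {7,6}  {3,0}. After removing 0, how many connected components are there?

With 0 gone, the remaining components are: {1, 2, 3, 4, 5, 6, 7, 8, 9, 10}.
That is 1 component.

1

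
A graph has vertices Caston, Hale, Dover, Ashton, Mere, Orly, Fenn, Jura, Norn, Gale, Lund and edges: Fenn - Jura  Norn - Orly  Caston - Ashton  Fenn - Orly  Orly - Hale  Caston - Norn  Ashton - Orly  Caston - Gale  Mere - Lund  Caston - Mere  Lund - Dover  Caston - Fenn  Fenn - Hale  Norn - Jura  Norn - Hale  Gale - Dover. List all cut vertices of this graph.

Removing Caston increases the component count from 1 to 2, so Caston is a cut vertex.
By contrast removing Jura leaves 1 component; it is not a cut vertex. No other vertex is a cut vertex either.

Caston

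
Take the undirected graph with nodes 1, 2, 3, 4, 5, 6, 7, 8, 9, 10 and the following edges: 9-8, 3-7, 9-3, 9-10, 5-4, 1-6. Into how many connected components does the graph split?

2 is isolated — a component by itself.
Starting from 4 we can reach 4, 5. That is one component of size 2.
Starting from 1 we can reach 1, 6. That is one component of size 2.
Starting from 3 we can reach 3, 7, 8, 9, 10. That is one component of size 5.
Total: 4 components.

4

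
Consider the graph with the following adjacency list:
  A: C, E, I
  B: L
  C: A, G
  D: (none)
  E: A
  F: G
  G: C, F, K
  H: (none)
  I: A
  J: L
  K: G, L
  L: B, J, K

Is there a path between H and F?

No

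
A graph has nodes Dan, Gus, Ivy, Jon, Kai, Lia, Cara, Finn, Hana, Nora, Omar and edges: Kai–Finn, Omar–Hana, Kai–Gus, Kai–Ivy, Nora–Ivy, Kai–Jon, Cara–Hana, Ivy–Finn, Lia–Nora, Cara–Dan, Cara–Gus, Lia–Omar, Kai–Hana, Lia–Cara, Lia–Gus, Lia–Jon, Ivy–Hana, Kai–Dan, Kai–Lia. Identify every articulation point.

Removing Nora, for instance, still leaves 1 component. No single vertex removal increases the component count — the graph has no articulation points.

none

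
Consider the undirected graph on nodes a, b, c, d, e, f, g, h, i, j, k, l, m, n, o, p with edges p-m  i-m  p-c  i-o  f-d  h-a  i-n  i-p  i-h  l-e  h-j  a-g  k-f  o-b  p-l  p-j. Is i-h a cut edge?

No

After removing i-h, the path i-p-j-h still connects them, so the edge is not a bridge.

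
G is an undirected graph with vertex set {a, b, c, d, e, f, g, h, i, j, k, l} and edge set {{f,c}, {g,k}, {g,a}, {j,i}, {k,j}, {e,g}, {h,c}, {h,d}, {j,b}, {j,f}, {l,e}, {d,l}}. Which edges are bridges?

a-g, b-j, i-j

The edges on the cycle h-d-l-e-g-k-j-f-c-h are not bridges since each lies on that cycle.
But removing a—g disconnects a from g; removing b—j disconnects b from j; removing i—j disconnects i from j — these are bridges.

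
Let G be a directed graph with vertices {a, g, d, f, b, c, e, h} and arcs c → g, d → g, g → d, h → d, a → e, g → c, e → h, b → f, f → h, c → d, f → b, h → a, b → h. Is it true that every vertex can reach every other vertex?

There is no directed path from a to f, so the graph is not strongly connected.

No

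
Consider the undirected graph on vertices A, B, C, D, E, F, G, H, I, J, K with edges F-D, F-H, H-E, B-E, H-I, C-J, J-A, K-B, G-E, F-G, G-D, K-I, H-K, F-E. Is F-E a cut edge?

After removing F-E, the path F-H-E still connects them, so the edge is not a bridge.

No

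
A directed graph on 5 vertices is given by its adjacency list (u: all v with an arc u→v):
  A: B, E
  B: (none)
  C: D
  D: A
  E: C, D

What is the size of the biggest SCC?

{A, C, D, E} are all mutually reachable — one SCC of size 4.
{B} is an SCC by itself.
The largest has 4 vertices.

4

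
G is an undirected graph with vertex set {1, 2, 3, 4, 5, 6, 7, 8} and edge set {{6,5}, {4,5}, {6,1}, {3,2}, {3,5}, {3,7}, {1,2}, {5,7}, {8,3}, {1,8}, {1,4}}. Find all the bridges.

none

The edges on the cycle 1-4-5-7-3-8-1 are not bridges since each lies on that cycle.
Every edge lies on some cycle, so there are no bridges.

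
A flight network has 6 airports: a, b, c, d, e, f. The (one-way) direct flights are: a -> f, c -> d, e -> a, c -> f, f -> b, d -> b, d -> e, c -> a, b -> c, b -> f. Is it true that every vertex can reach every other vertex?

Yes

From d we can reach every vertex (a, b, c, d, e, f), and every vertex can reach d (a, b, c, d, e, f). So the whole graph is one strongly connected component.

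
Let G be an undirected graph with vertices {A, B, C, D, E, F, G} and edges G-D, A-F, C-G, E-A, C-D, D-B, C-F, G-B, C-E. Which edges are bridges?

The edges on the cycle G-D-B-G are not bridges since each lies on that cycle.
Every edge lies on some cycle, so there are no bridges.

none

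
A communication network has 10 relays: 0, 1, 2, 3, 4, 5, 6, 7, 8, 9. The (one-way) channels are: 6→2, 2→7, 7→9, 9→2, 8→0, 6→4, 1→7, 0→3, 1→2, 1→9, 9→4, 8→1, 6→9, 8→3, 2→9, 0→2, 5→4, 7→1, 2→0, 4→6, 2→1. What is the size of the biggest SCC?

{0, 1, 2, 4, 6, 7, 9} are all mutually reachable — one SCC of size 7.
{3} is an SCC by itself.
{5} is an SCC by itself.
{8} is an SCC by itself.
The largest has 7 vertices.

7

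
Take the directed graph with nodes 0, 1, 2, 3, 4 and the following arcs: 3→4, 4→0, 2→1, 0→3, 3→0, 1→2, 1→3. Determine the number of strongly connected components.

{0, 3, 4} are all mutually reachable — one SCC of size 3.
{1, 2} are all mutually reachable — one SCC of size 2.
That gives 2 strongly connected components.

2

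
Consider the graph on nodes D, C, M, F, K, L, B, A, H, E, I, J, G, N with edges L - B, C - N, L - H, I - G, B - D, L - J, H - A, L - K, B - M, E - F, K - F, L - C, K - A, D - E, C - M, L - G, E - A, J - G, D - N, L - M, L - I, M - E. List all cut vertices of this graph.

L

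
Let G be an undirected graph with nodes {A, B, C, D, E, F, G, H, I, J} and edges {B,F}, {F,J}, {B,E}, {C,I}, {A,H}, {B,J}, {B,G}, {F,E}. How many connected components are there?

4

D is isolated — a component by itself.
Starting from C we can reach C, I. That is one component of size 2.
Starting from A we can reach A, H. That is one component of size 2.
Starting from B we can reach B, E, F, G, J. That is one component of size 5.
Total: 4 components.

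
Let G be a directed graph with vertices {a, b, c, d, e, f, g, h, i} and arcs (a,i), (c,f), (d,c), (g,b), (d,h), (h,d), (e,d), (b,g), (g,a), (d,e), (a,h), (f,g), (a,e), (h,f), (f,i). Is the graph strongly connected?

No

There is no directed path from i to b, so the graph is not strongly connected.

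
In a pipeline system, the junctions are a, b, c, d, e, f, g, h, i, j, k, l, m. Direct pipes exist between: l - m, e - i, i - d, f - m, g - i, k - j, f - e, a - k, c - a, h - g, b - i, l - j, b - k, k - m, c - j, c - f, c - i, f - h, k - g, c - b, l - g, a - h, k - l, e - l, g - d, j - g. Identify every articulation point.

Removing f, for instance, still leaves 1 component. No single vertex removal increases the component count — the graph has no articulation points.

none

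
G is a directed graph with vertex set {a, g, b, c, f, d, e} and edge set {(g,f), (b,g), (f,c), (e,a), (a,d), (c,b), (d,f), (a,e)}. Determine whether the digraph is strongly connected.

No

There is no directed path from b to d, so the graph is not strongly connected.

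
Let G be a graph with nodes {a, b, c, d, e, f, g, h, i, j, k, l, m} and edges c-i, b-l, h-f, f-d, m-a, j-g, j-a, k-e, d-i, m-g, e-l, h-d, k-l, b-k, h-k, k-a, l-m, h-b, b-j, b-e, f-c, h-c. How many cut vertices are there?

1

Removing h increases the component count from 1 to 2, so h is a cut vertex.
By contrast removing b leaves 1 component; it is not a cut vertex. No other vertex is a cut vertex either.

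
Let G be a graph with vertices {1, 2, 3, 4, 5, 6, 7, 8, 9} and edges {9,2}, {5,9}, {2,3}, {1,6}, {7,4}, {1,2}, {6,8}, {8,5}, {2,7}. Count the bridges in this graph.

3

The edges on the cycle 1-6-8-5-9-2-1 are not bridges since each lies on that cycle.
But removing 2 - 3 disconnects 2 from 3; removing 2 - 7 disconnects 2 from 7; removing 4 - 7 disconnects 4 from 7 — these are bridges.
That makes 3 bridges.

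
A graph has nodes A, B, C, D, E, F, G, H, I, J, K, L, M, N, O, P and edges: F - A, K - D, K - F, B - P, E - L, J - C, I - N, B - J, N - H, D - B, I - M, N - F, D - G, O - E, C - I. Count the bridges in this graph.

The edges on the cycle K-D-B-J-C-I-N-F-K are not bridges since each lies on that cycle.
But removing D - G disconnects D from G; removing B - P disconnects B from P; removing O - E disconnects O from E; removing M - I disconnects M from I — these are bridges.
In total 7 edges are bridges.

7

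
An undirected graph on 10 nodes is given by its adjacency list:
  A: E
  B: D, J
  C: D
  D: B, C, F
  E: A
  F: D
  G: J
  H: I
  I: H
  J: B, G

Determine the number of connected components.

Starting from A we can reach A, E. That is one component of size 2.
Starting from H we can reach H, I. That is one component of size 2.
Starting from B we can reach B, C, D, F, G, J. That is one component of size 6.
Total: 3 components.

3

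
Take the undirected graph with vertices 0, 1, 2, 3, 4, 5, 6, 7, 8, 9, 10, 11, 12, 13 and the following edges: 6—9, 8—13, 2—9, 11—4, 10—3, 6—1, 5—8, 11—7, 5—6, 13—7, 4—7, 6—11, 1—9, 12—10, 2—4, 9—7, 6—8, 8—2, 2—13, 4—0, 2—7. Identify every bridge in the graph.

0-4, 10-12, 10-3

The edges on the cycle 6-11-7-4-2-8-6 are not bridges since each lies on that cycle.
But removing 0—4 disconnects 0 from 4; removing 10—3 disconnects 10 from 3; removing 12—10 disconnects 12 from 10 — these are bridges.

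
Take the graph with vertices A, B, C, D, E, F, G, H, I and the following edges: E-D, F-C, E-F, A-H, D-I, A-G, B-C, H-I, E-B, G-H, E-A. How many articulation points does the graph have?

Removing E increases the component count from 1 to 2, so E is a cut vertex.
By contrast removing C leaves 1 component; it is not a cut vertex. No other vertex is a cut vertex either.

1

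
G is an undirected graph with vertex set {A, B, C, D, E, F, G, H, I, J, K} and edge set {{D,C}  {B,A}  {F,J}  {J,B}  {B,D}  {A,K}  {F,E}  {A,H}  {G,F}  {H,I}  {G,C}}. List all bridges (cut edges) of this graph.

A-B, A-H, A-K, E-F, H-I

The edges on the cycle G-F-J-B-D-C-G are not bridges since each lies on that cycle.
But removing K–A disconnects K from A; removing I–H disconnects I from H; removing A–H disconnects A from H; removing B–A disconnects B from A — these are bridges.
In total 5 edges are bridges.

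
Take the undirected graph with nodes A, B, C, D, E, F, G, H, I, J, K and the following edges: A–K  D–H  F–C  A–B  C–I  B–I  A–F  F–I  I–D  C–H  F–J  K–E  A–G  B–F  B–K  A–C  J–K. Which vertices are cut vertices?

A, K

Removing A increases the component count from 1 to 2, so A is a cut vertex.
Removing K increases the component count from 1 to 2, so K is a cut vertex.
By contrast removing E leaves 1 component; it is not a cut vertex. No other vertex is a cut vertex either.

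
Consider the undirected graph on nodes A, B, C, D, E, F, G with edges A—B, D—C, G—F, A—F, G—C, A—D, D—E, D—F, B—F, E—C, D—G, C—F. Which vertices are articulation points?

Removing B, for instance, still leaves 1 component. No single vertex removal increases the component count — the graph has no articulation points.

none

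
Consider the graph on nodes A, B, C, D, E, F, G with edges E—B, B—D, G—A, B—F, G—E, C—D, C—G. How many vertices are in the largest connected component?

Starting from A we can reach A, B, C, D, E, F, G. That is one component of size 7.
The largest has 7 vertices.

7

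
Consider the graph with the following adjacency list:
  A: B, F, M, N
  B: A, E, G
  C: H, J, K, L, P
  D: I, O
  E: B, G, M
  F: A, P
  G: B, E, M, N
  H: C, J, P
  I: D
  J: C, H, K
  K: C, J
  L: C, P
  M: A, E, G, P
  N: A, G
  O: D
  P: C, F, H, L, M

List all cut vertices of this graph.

D, P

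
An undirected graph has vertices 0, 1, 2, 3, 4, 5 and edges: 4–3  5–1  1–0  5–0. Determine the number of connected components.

2 is isolated — a component by itself.
Starting from 3 we can reach 3, 4. That is one component of size 2.
Starting from 0 we can reach 0, 1, 5. That is one component of size 3.
Total: 3 components.

3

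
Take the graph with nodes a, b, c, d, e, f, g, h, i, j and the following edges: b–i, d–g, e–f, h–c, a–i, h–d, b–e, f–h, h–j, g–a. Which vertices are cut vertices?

Removing h increases the component count from 1 to 3, so h is a cut vertex.
By contrast removing j leaves 1 component; it is not a cut vertex. No other vertex is a cut vertex either.

h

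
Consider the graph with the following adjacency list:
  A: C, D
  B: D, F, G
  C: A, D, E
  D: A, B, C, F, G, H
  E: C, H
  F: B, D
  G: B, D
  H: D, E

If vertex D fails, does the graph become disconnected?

Yes

Deleting D raises the number of components from 1 to 2, so D is a cut vertex.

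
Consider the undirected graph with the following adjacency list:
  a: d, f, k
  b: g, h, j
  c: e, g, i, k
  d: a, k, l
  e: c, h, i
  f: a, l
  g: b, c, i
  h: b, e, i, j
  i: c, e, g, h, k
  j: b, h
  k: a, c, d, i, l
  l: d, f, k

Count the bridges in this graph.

The edges on the cycle k-l-f-a-k are not bridges since each lies on that cycle.
Every edge lies on some cycle, so there are no bridges.

0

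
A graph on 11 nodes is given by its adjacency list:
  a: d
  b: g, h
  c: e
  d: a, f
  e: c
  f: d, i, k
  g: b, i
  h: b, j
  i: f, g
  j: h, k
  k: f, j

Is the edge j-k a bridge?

After removing j-k, the path j-h-b-g-i-f-k still connects them, so the edge is not a bridge.

No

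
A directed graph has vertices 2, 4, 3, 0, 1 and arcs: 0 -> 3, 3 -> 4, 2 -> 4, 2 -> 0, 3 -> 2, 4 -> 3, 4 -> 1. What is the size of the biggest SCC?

4

{0, 2, 3, 4} are all mutually reachable — one SCC of size 4.
{1} is an SCC by itself.
The largest has 4 vertices.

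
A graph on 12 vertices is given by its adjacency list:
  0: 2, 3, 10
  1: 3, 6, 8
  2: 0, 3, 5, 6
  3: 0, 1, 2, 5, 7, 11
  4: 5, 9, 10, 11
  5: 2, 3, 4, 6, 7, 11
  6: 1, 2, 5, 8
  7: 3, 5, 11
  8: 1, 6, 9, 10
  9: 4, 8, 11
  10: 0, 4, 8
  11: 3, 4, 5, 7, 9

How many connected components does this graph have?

1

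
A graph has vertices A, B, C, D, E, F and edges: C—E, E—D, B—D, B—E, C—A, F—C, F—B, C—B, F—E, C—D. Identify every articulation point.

C

Removing C increases the component count from 1 to 2, so C is a cut vertex.
By contrast removing E leaves 1 component; it is not a cut vertex. No other vertex is a cut vertex either.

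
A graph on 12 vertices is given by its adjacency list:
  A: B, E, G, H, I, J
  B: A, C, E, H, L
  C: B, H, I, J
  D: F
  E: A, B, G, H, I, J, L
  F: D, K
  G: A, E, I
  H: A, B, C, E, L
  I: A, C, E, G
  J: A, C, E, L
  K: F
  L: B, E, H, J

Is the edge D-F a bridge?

Yes

Removing D-F leaves no path between D and F: the component count goes from 2 to 3. So it is a bridge.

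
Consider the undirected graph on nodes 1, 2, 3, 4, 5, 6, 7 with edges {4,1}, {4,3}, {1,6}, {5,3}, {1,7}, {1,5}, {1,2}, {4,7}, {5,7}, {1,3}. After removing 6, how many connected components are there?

1

With 6 gone, the remaining components are: {1, 2, 3, 4, 5, 7}.
That is 1 component.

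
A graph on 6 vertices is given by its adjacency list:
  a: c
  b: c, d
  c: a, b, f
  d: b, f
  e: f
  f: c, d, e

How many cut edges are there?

The edges on the cycle f-d-b-c-f are not bridges since each lies on that cycle.
But removing c-a disconnects c from a; removing f-e disconnects f from e — these are bridges.
That makes 2 bridges.

2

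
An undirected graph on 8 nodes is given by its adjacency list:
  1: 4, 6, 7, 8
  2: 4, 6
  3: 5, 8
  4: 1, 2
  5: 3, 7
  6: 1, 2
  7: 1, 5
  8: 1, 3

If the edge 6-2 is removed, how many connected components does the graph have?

6 and 2 are still connected via 6-1-4-2, so the component count stays at 1.

1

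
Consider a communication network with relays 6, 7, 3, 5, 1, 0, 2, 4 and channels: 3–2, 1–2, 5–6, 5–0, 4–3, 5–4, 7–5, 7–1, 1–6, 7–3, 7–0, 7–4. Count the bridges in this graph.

0

The edges on the cycle 7-5-4-3-7 are not bridges since each lies on that cycle.
Every edge lies on some cycle, so there are no bridges.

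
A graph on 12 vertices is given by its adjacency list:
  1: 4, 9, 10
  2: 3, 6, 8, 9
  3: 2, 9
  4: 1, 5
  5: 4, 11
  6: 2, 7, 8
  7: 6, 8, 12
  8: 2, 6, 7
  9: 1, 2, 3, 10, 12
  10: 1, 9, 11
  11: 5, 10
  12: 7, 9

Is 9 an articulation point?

Yes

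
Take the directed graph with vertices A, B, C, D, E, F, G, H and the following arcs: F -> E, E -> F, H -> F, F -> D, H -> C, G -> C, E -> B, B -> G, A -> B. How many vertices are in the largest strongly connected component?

2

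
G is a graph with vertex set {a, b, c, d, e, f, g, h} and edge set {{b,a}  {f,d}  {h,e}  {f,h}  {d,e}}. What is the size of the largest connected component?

g is isolated — a component by itself.
c is isolated — a component by itself.
Starting from a we can reach a, b. That is one component of size 2.
Starting from d we can reach d, e, f, h. That is one component of size 4.
The largest has 4 vertices.

4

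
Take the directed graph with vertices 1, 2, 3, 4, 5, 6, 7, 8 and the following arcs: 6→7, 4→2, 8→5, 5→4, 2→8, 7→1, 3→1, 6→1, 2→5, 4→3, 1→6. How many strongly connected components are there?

3

{2, 4, 5, 8} are all mutually reachable — one SCC of size 4.
{1, 6, 7} are all mutually reachable — one SCC of size 3.
{3} is an SCC by itself.
That gives 3 strongly connected components.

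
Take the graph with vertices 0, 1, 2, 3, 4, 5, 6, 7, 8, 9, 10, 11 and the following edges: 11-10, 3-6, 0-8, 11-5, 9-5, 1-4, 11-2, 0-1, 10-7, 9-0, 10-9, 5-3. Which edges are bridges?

The edges on the cycle 11-10-9-5-11 are not bridges since each lies on that cycle.
But removing 5-3 disconnects 5 from 3; removing 3-6 disconnects 3 from 6; removing 9-0 disconnects 9 from 0; removing 0-8 disconnects 0 from 8 — these are bridges.
In total 8 edges are bridges.

0-1, 0-8, 0-9, 1-4, 10-7, 11-2, 3-5, 3-6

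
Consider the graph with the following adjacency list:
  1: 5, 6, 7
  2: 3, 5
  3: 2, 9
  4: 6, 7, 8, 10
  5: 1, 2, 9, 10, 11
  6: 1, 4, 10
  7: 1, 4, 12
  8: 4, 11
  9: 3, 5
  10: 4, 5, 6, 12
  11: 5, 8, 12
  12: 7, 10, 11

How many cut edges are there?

0

The edges on the cycle 5-9-3-2-5 are not bridges since each lies on that cycle.
Every edge lies on some cycle, so there are no bridges.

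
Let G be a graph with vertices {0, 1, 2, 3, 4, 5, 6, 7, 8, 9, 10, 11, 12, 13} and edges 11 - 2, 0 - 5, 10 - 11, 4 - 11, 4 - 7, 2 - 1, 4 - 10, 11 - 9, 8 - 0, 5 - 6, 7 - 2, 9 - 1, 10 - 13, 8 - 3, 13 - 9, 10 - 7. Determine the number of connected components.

12 is isolated — a component by itself.
Starting from 0 we can reach 0, 3, 5, 6, 8. That is one component of size 5.
Starting from 1 we can reach 1, 2, 4, 7, 9, 10, 11, 13. That is one component of size 8.
Total: 3 components.

3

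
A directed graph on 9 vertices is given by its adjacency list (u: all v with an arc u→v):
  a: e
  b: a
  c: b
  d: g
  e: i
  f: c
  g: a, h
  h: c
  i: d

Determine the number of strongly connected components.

2

{a, b, c, d, e, g, h, i} are all mutually reachable — one SCC of size 8.
{f} is an SCC by itself.
That gives 2 strongly connected components.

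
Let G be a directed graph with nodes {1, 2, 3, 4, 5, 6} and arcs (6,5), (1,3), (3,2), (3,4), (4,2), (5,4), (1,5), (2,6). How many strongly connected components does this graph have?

{2, 4, 5, 6} are all mutually reachable — one SCC of size 4.
{1} is an SCC by itself.
{3} is an SCC by itself.
That gives 3 strongly connected components.

3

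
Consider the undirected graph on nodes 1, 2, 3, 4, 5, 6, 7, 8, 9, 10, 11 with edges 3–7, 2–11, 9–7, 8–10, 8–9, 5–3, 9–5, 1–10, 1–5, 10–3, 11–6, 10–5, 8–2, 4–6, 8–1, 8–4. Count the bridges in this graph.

0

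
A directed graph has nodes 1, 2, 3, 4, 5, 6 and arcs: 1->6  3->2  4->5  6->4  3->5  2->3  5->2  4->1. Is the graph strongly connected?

There is no directed path from 3 to 6, so the graph is not strongly connected.

No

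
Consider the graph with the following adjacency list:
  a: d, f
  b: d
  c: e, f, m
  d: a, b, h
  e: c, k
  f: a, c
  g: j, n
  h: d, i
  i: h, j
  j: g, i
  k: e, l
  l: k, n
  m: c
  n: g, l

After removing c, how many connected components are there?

2

With c gone, the remaining components are: {m}; {a, b, d, e, f, g, h, i, j, k, l, n}.
That is 2 components.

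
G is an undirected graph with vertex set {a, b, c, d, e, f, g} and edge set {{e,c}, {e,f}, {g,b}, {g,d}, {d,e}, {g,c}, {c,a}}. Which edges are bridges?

The edges on the cycle g-d-e-c-g are not bridges since each lies on that cycle.
But removing c—a disconnects c from a; removing g—b disconnects g from b; removing e—f disconnects e from f — these are bridges.

a-c, b-g, e-f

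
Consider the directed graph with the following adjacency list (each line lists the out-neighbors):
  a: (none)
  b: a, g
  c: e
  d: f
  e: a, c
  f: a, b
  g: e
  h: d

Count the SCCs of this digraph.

7

{c, e} are all mutually reachable — one SCC of size 2.
{f} is an SCC by itself.
{a} is an SCC by itself.
{g} is an SCC by itself.
{h} is an SCC by itself.
(and 2 more singleton SCCs)
That gives 7 strongly connected components.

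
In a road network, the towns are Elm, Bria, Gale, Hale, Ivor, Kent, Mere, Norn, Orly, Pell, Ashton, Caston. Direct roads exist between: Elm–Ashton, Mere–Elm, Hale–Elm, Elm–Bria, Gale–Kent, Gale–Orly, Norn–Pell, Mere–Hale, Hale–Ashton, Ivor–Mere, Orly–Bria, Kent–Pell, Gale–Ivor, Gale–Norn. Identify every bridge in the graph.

none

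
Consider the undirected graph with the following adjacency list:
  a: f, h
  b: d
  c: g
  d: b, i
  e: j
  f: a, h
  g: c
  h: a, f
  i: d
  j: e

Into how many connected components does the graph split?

Starting from e we can reach e, j. That is one component of size 2.
Starting from c we can reach c, g. That is one component of size 2.
Starting from a we can reach a, f, h. That is one component of size 3.
Starting from b we can reach b, d, i. That is one component of size 3.
Total: 4 components.

4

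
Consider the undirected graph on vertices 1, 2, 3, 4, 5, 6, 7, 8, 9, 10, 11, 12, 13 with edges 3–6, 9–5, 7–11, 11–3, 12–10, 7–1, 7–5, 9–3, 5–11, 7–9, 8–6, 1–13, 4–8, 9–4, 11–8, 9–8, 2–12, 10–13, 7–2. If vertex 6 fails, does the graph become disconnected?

Deleting 6 leaves 1 component (was 1) (its neighbors 3, 8 remain connected to each other), so 6 is not a cut vertex.

No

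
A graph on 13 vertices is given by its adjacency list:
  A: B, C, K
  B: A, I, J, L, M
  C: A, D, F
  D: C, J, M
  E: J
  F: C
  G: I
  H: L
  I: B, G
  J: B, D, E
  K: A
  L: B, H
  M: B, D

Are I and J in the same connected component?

Yes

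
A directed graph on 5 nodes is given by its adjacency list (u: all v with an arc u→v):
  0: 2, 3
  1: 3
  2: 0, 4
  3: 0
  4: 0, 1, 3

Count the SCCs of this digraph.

1

{0, 1, 2, 3, 4} are all mutually reachable — one SCC of size 5.
That gives 1 strongly connected component.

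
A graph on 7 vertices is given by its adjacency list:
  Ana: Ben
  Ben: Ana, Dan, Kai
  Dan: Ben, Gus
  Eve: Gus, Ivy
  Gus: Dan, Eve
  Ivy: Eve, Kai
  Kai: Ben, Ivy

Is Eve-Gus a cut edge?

After removing Eve-Gus, the path Eve-Ivy-Kai-Ben-Dan-Gus still connects them, so the edge is not a bridge.

No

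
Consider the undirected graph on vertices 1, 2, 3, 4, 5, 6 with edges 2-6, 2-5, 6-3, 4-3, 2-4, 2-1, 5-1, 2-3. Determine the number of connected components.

Starting from 1 we can reach 1, 2, 3, 4, 5, 6. That is one component of size 6.
Total: 1 component.

1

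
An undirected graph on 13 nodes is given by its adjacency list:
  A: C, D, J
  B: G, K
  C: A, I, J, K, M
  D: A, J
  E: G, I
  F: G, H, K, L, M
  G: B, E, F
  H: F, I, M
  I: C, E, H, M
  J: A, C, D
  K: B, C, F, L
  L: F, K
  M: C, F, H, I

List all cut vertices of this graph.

C

Removing C increases the component count from 1 to 2, so C is a cut vertex.
By contrast removing F leaves 1 component; it is not a cut vertex. No other vertex is a cut vertex either.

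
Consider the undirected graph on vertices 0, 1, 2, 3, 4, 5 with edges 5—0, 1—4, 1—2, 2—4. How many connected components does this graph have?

3 is isolated — a component by itself.
Starting from 0 we can reach 0, 5. That is one component of size 2.
Starting from 1 we can reach 1, 2, 4. That is one component of size 3.
Total: 3 components.

3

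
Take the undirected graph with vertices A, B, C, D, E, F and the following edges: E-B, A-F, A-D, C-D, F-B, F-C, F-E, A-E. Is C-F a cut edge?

After removing C-F, the path C-D-A-F still connects them, so the edge is not a bridge.

No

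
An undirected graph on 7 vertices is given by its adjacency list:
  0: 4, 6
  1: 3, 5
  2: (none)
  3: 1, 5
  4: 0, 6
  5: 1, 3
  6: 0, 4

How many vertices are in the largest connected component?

3

2 is isolated — a component by itself.
Starting from 0 we can reach 0, 4, 6. That is one component of size 3.
Starting from 1 we can reach 1, 3, 5. That is one component of size 3.
The largest has 3 vertices.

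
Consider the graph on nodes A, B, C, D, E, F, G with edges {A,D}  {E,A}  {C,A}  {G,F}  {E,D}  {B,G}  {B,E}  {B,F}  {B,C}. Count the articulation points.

1

Removing B increases the component count from 1 to 2, so B is a cut vertex.
By contrast removing C leaves 1 component; it is not a cut vertex. No other vertex is a cut vertex either.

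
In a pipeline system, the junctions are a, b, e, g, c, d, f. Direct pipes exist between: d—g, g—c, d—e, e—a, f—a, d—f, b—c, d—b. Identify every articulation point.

d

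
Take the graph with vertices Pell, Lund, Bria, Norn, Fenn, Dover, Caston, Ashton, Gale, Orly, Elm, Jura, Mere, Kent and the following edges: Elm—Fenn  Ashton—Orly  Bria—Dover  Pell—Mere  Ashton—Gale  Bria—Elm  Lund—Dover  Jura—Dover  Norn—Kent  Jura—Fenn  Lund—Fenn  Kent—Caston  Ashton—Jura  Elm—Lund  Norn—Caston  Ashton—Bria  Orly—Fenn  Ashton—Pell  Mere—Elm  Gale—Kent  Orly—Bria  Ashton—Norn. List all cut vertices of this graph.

Removing Ashton increases the component count from 1 to 2, so Ashton is a cut vertex.
By contrast removing Mere leaves 1 component; it is not a cut vertex. No other vertex is a cut vertex either.

Ashton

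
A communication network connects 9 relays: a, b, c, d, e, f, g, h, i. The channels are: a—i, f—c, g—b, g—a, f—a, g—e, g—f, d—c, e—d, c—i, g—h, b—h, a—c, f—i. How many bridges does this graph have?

The edges on the cycle g-b-h-g are not bridges since each lies on that cycle.
Every edge lies on some cycle, so there are no bridges.

0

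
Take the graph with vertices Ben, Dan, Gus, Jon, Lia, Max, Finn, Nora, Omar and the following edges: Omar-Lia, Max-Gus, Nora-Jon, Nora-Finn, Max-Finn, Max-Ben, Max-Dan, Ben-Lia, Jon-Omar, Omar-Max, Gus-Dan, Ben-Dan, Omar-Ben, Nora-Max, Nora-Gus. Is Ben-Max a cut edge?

After removing Ben-Max, the path Ben-Omar-Max still connects them, so the edge is not a bridge.

No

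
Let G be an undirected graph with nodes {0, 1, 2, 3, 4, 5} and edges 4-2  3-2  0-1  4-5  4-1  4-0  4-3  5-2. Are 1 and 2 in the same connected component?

From 1 we can reach 0, 1, 2, 3, 4, 5, which includes 2.

Yes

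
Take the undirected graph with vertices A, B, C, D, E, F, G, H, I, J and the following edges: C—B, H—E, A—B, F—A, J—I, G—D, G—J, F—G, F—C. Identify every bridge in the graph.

D-G, E-H, F-G, G-J, I-J

The edges on the cycle F-C-B-A-F are not bridges since each lies on that cycle.
But removing G—F disconnects G from F; removing H—E disconnects H from E; removing I—J disconnects I from J; removing G—D disconnects G from D — these are bridges.
In total 5 edges are bridges.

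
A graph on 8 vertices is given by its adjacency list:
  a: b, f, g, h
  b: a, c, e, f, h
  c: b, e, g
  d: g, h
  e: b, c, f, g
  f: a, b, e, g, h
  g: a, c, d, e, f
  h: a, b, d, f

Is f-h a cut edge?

After removing f-h, the path f-b-h still connects them, so the edge is not a bridge.

No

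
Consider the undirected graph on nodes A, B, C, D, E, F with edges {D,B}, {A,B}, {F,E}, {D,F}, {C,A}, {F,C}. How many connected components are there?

Starting from A we can reach A, B, C, D, E, F. That is one component of size 6.
Total: 1 component.

1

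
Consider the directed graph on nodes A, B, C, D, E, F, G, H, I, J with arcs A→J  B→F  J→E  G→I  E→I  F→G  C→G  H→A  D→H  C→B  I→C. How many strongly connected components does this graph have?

{B, C, F, G, I} are all mutually reachable — one SCC of size 5.
{H} is an SCC by itself.
{D} is an SCC by itself.
{A} is an SCC by itself.
{J} is an SCC by itself.
(and 1 more singleton SCC)
That gives 6 strongly connected components.

6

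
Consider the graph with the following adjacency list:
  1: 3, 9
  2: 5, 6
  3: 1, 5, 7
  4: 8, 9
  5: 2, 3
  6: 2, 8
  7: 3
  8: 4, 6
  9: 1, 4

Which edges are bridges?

3-7

The edges on the cycle 9-1-3-5-2-6-8-4-9 are not bridges since each lies on that cycle.
But removing 7-3 disconnects 7 from 3 — this is a bridge.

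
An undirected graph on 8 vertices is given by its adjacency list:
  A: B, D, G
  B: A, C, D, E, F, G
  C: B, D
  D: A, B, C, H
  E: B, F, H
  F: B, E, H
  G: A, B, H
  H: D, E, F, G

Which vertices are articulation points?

Removing B, for instance, still leaves 1 component. No single vertex removal increases the component count — the graph has no articulation points.

none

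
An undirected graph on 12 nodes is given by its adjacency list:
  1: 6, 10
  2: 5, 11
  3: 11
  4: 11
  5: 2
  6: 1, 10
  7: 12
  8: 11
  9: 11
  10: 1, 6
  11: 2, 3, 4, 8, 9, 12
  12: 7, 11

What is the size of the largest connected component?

9

Starting from 1 we can reach 1, 6, 10. That is one component of size 3.
Starting from 2 we can reach 2, 3, 4, 5, 7, 8, 9, 11, 12. That is one component of size 9.
The largest has 9 vertices.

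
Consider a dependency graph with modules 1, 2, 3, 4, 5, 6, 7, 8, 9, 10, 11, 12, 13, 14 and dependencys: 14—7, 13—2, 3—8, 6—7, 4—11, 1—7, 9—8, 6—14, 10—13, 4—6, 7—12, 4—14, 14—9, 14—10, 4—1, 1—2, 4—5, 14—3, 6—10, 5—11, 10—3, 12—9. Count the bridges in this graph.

The edges on the cycle 4-5-11-4 are not bridges since each lies on that cycle.
Every edge lies on some cycle, so there are no bridges.

0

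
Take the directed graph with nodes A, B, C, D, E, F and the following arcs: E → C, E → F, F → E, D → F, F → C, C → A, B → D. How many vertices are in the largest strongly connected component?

2

{E, F} are all mutually reachable — one SCC of size 2.
{C} is an SCC by itself.
{D} is an SCC by itself.
{A} is an SCC by itself.
{B} is an SCC by itself.
The largest has 2 vertices.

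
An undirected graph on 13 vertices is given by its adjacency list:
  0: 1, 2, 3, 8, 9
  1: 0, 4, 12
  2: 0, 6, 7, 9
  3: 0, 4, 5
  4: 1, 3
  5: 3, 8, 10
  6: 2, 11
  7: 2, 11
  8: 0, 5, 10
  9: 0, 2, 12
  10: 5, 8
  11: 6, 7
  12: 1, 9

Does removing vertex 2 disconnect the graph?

Deleting 2 raises the number of components from 1 to 2, so 2 is a cut vertex.

Yes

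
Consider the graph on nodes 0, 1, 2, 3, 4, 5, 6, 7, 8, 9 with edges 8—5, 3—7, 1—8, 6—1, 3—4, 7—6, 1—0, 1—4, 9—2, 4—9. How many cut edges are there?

5

The edges on the cycle 3-7-6-1-4-3 are not bridges since each lies on that cycle.
But removing 1—0 disconnects 1 from 0; removing 2—9 disconnects 2 from 9; removing 1—8 disconnects 1 from 8; removing 5—8 disconnects 5 from 8 — these are bridges.
In total 5 edges are bridges.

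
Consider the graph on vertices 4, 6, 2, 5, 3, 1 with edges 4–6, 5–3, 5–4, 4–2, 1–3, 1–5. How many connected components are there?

1

Starting from 1 we can reach 1, 2, 3, 4, 5, 6. That is one component of size 6.
Total: 1 component.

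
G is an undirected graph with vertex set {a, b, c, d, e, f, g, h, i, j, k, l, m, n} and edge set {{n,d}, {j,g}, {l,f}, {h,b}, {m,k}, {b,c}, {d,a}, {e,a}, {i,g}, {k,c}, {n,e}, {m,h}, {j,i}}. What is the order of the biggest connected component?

5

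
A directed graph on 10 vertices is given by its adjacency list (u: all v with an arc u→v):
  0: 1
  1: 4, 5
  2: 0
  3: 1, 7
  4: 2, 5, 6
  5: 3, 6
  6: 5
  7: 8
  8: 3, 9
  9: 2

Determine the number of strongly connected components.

{0, 1, 2, 3, 4, 5, 6, 7, 8, 9} are all mutually reachable — one SCC of size 10.
That gives 1 strongly connected component.

1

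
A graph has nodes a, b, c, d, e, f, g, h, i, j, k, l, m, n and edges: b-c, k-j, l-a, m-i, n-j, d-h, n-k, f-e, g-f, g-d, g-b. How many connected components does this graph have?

4

Starting from a we can reach a, l. That is one component of size 2.
Starting from i we can reach i, m. That is one component of size 2.
Starting from j we can reach j, k, n. That is one component of size 3.
Starting from b we can reach b, c, d, e, f, g, h. That is one component of size 7.
Total: 4 components.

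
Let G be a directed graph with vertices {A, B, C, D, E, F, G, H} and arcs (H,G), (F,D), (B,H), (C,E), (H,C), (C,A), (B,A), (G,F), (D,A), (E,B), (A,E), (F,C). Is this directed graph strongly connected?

Yes

From H we can reach every vertex (A, B, C, D, E, F, G, H), and every vertex can reach H (A, B, C, D, E, F, G, H). So the whole graph is one strongly connected component.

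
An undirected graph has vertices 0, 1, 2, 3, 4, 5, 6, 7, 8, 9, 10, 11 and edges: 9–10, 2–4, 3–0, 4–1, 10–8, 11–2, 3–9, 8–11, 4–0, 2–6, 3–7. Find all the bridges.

The edges on the cycle 3-9-10-8-11-2-4-0-3 are not bridges since each lies on that cycle.
But removing 1–4 disconnects 1 from 4; removing 6–2 disconnects 6 from 2; removing 3–7 disconnects 3 from 7 — these are bridges.

1-4, 2-6, 3-7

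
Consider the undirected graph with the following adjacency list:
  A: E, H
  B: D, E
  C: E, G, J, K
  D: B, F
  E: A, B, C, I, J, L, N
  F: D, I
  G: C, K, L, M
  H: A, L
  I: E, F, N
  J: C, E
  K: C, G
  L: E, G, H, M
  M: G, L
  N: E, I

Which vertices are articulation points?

Removing E increases the component count from 1 to 2, so E is a cut vertex.
By contrast removing L leaves 1 component; it is not a cut vertex. No other vertex is a cut vertex either.

E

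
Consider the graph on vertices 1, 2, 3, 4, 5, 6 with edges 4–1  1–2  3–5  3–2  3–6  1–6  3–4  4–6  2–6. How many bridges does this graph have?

1

The edges on the cycle 4-1-6-4 are not bridges since each lies on that cycle.
But removing 5–3 disconnects 5 from 3 — this is a bridge.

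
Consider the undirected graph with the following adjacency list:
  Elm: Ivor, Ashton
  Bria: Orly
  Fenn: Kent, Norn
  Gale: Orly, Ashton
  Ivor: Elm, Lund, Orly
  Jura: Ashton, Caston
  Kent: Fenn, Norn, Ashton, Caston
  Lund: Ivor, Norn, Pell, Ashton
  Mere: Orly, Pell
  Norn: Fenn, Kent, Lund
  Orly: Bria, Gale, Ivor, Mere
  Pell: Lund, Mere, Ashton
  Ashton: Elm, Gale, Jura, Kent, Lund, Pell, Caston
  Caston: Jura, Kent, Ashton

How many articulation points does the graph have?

1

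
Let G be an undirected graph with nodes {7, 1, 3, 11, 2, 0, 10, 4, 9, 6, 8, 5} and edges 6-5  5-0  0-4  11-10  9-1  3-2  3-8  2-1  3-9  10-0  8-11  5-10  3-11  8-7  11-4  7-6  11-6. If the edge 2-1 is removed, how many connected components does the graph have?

2 and 1 are still connected via 2-3-9-1, so the component count stays at 1.

1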